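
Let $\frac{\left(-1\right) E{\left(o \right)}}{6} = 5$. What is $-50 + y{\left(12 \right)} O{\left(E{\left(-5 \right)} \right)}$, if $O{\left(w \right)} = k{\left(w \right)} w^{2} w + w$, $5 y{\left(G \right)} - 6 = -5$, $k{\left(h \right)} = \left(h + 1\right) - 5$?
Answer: $183544$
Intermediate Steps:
$k{\left(h \right)} = -4 + h$ ($k{\left(h \right)} = \left(1 + h\right) - 5 = -4 + h$)
$y{\left(G \right)} = \frac{1}{5}$ ($y{\left(G \right)} = \frac{6}{5} + \frac{1}{5} \left(-5\right) = \frac{6}{5} - 1 = \frac{1}{5}$)
$E{\left(o \right)} = -30$ ($E{\left(o \right)} = \left(-6\right) 5 = -30$)
$O{\left(w \right)} = w + w^{3} \left(-4 + w\right)$ ($O{\left(w \right)} = \left(-4 + w\right) w^{2} w + w = w^{2} \left(-4 + w\right) w + w = w^{3} \left(-4 + w\right) + w = w + w^{3} \left(-4 + w\right)$)
$-50 + y{\left(12 \right)} O{\left(E{\left(-5 \right)} \right)} = -50 + \frac{\left(-30\right) \left(1 + \left(-30\right)^{2} \left(-4 - 30\right)\right)}{5} = -50 + \frac{\left(-30\right) \left(1 + 900 \left(-34\right)\right)}{5} = -50 + \frac{\left(-30\right) \left(1 - 30600\right)}{5} = -50 + \frac{\left(-30\right) \left(-30599\right)}{5} = -50 + \frac{1}{5} \cdot 917970 = -50 + 183594 = 183544$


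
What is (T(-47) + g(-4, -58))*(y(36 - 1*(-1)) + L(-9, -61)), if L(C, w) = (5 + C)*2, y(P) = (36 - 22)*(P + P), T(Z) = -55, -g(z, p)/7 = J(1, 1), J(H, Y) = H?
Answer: -63736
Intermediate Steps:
g(z, p) = -7 (g(z, p) = -7*1 = -7)
y(P) = 28*P (y(P) = 14*(2*P) = 28*P)
L(C, w) = 10 + 2*C
(T(-47) + g(-4, -58))*(y(36 - 1*(-1)) + L(-9, -61)) = (-55 - 7)*(28*(36 - 1*(-1)) + (10 + 2*(-9))) = -62*(28*(36 + 1) + (10 - 18)) = -62*(28*37 - 8) = -62*(1036 - 8) = -62*1028 = -63736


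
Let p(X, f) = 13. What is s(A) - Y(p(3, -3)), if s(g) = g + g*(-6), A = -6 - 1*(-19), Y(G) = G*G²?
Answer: -2262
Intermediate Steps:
Y(G) = G³
A = 13 (A = -6 + 19 = 13)
s(g) = -5*g (s(g) = g - 6*g = -5*g)
s(A) - Y(p(3, -3)) = -5*13 - 1*13³ = -65 - 1*2197 = -65 - 2197 = -2262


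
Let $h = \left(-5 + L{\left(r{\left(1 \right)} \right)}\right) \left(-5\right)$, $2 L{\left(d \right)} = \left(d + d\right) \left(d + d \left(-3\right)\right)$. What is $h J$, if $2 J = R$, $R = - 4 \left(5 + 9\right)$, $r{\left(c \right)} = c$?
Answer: $-980$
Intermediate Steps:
$L{\left(d \right)} = - 2 d^{2}$ ($L{\left(d \right)} = \frac{\left(d + d\right) \left(d + d \left(-3\right)\right)}{2} = \frac{2 d \left(d - 3 d\right)}{2} = \frac{2 d \left(- 2 d\right)}{2} = \frac{\left(-4\right) d^{2}}{2} = - 2 d^{2}$)
$h = 35$ ($h = \left(-5 - 2 \cdot 1^{2}\right) \left(-5\right) = \left(-5 - 2\right) \left(-5\right) = \left(-7\right) \left(-5\right) = 35$)
$R = -56$ ($R = \left(-4\right) 14 = -56$)
$J = -28$ ($J = \frac{1}{2} \left(-56\right) = -28$)
$h J = 35 \left(-28\right) = -980$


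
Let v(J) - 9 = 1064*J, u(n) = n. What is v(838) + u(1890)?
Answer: 893531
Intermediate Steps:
v(J) = 9 + 1064*J
v(838) + u(1890) = (9 + 1064*838) + 1890 = (9 + 891632) + 1890 = 891641 + 1890 = 893531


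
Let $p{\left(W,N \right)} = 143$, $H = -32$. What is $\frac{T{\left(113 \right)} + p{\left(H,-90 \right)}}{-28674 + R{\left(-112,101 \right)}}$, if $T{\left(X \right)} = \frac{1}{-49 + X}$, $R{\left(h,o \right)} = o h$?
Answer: $- \frac{9153}{2559104} \approx -0.0035766$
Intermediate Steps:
$R{\left(h,o \right)} = h o$
$\frac{T{\left(113 \right)} + p{\left(H,-90 \right)}}{-28674 + R{\left(-112,101 \right)}} = \frac{\frac{1}{-49 + 113} + 143}{-28674 - 11312} = \frac{\frac{1}{64} + 143}{-28674 - 11312} = \frac{\frac{1}{64} + 143}{-39986} = \frac{9153}{64} \left(- \frac{1}{39986}\right) = - \frac{9153}{2559104}$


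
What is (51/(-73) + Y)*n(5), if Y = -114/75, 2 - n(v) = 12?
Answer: 8098/365 ≈ 22.186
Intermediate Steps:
n(v) = -10 (n(v) = 2 - 1*12 = 2 - 12 = -10)
Y = -38/25 (Y = -114*1/75 = -38/25 ≈ -1.5200)
(51/(-73) + Y)*n(5) = (51/(-73) - 38/25)*(-10) = (51*(-1/73) - 38/25)*(-10) = (-51/73 - 38/25)*(-10) = -4049/1825*(-10) = 8098/365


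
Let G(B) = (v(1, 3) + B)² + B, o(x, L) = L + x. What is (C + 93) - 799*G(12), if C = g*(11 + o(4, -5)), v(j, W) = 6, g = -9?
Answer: -268461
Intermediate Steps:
C = -90 (C = -9*(11 + (-5 + 4)) = -9*(11 - 1) = -9*10 = -90)
G(B) = B + (6 + B)² (G(B) = (6 + B)² + B = B + (6 + B)²)
(C + 93) - 799*G(12) = (-90 + 93) - 799*(12 + (6 + 12)²) = 3 - 799*(12 + 18²) = 3 - 799*(12 + 324) = 3 - 799*336 = 3 - 268464 = -268461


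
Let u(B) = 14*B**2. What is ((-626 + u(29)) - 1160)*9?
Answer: 89892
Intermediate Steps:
((-626 + u(29)) - 1160)*9 = ((-626 + 14*29**2) - 1160)*9 = ((-626 + 14*841) - 1160)*9 = ((-626 + 11774) - 1160)*9 = (11148 - 1160)*9 = 9988*9 = 89892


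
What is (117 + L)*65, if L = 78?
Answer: 12675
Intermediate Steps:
(117 + L)*65 = (117 + 78)*65 = 195*65 = 12675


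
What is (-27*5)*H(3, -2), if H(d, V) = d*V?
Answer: 810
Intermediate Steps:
H(d, V) = V*d
(-27*5)*H(3, -2) = (-27*5)*(-2*3) = -135*(-6) = 810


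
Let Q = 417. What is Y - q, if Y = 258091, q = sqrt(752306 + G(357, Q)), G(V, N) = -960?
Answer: 258091 - sqrt(751346) ≈ 2.5722e+5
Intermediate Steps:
q = sqrt(751346) (q = sqrt(752306 - 960) = sqrt(751346) ≈ 866.80)
Y - q = 258091 - sqrt(751346)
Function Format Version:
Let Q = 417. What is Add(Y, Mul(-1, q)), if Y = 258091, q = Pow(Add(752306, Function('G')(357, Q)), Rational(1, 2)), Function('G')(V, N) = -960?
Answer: Add(258091, Mul(-1, Pow(751346, Rational(1, 2)))) ≈ 2.5722e+5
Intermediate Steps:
q = Pow(751346, Rational(1, 2)) (q = Pow(Add(752306, -960), Rational(1, 2)) = Pow(751346, Rational(1, 2)) ≈ 866.80)
Add(Y, Mul(-1, q)) = Add(258091, Mul(-1, Pow(751346, Rational(1, 2))))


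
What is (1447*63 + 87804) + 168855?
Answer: 347820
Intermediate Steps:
(1447*63 + 87804) + 168855 = (91161 + 87804) + 168855 = 178965 + 168855 = 347820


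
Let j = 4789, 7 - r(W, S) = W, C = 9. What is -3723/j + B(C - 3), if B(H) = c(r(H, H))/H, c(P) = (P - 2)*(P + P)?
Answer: -15958/14367 ≈ -1.1107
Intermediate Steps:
r(W, S) = 7 - W
c(P) = 2*P*(-2 + P) (c(P) = (-2 + P)*(2*P) = 2*P*(-2 + P))
B(H) = 2*(5 - H)*(7 - H)/H (B(H) = (2*(7 - H)*(-2 + (7 - H)))/H = (2*(7 - H)*(5 - H))/H = (2*(5 - H)*(7 - H))/H = 2*(5 - H)*(7 - H)/H)
-3723/j + B(C - 3) = -3723/4789 + (-24 + 2*(9 - 3) + 70/(9 - 3)) = -3723*1/4789 + (-24 + 2*6 + 70/6) = -3723/4789 + (-24 + 12 + 70*(⅙)) = -3723/4789 + (-24 + 12 + 35/3) = -3723/4789 - ⅓ = -15958/14367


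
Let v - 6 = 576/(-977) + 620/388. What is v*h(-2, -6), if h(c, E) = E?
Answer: -3985062/94769 ≈ -42.050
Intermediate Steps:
v = 664177/94769 (v = 6 + (576/(-977) + 620/388) = 6 + (576*(-1/977) + 620*(1/388)) = 6 + (-576/977 + 155/97) = 6 + 95563/94769 = 664177/94769 ≈ 7.0084)
v*h(-2, -6) = (664177/94769)*(-6) = -3985062/94769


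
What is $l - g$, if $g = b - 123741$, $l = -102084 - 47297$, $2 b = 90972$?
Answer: $-71126$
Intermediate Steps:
$b = 45486$ ($b = \frac{1}{2} \cdot 90972 = 45486$)
$l = -149381$ ($l = -102084 - 47297 = -149381$)
$g = -78255$ ($g = 45486 - 123741 = -78255$)
$l - g = -149381 - -78255 = -149381 + 78255 = -71126$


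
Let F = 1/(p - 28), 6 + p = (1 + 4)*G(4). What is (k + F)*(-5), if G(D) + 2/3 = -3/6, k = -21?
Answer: 25125/239 ≈ 105.13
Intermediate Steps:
G(D) = -7/6 (G(D) = -⅔ - 3/6 = -⅔ - 3*⅙ = -⅔ - ½ = -7/6)
p = -71/6 (p = -6 + (1 + 4)*(-7/6) = -6 + 5*(-7/6) = -6 - 35/6 = -71/6 ≈ -11.833)
F = -6/239 (F = 1/(-71/6 - 28) = 1/(-239/6) = -6/239 ≈ -0.025105)
(k + F)*(-5) = (-21 - 6/239)*(-5) = -5025/239*(-5) = 25125/239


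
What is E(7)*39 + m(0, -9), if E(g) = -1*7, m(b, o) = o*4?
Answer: -309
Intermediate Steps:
m(b, o) = 4*o
E(g) = -7
E(7)*39 + m(0, -9) = -7*39 + 4*(-9) = -273 - 36 = -309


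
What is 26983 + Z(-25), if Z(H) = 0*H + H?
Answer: 26958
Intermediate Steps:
Z(H) = H (Z(H) = 0 + H = H)
26983 + Z(-25) = 26983 - 25 = 26958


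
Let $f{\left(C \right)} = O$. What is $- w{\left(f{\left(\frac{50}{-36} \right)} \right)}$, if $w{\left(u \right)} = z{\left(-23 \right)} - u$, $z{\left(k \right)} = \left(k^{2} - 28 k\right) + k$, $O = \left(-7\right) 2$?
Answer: $-1164$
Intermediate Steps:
$O = -14$
$z{\left(k \right)} = k^{2} - 27 k$
$f{\left(C \right)} = -14$
$w{\left(u \right)} = 1150 - u$ ($w{\left(u \right)} = - 23 \left(-27 - 23\right) - u = \left(-23\right) \left(-50\right) - u = 1150 - u$)
$- w{\left(f{\left(\frac{50}{-36} \right)} \right)} = - (1150 - -14) = - (1150 + 14) = \left(-1\right) 1164 = -1164$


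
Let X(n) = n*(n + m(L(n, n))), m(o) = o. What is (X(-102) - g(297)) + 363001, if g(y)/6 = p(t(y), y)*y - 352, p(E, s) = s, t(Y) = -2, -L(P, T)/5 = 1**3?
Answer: -153227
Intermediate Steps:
L(P, T) = -5 (L(P, T) = -5*1**3 = -5*1 = -5)
X(n) = n*(-5 + n) (X(n) = n*(n - 5) = n*(-5 + n))
g(y) = -2112 + 6*y**2 (g(y) = 6*(y*y - 352) = 6*(y**2 - 352) = 6*(-352 + y**2) = -2112 + 6*y**2)
(X(-102) - g(297)) + 363001 = (-102*(-5 - 102) - (-2112 + 6*297**2)) + 363001 = (-102*(-107) - (-2112 + 6*88209)) + 363001 = (10914 - (-2112 + 529254)) + 363001 = (10914 - 1*527142) + 363001 = (10914 - 527142) + 363001 = -516228 + 363001 = -153227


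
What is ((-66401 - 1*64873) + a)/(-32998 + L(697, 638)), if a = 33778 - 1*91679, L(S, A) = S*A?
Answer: -189175/411688 ≈ -0.45951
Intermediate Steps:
L(S, A) = A*S
a = -57901 (a = 33778 - 91679 = -57901)
((-66401 - 1*64873) + a)/(-32998 + L(697, 638)) = ((-66401 - 1*64873) - 57901)/(-32998 + 638*697) = ((-66401 - 64873) - 57901)/(-32998 + 444686) = (-131274 - 57901)/411688 = -189175*1/411688 = -189175/411688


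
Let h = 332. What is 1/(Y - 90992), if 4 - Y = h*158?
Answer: -1/143444 ≈ -6.9714e-6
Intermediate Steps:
Y = -52452 (Y = 4 - 332*158 = 4 - 1*52456 = 4 - 52456 = -52452)
1/(Y - 90992) = 1/(-52452 - 90992) = 1/(-143444) = -1/143444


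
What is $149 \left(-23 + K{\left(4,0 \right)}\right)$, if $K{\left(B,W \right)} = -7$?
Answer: $-4470$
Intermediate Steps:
$149 \left(-23 + K{\left(4,0 \right)}\right) = 149 \left(-23 - 7\right) = 149 \left(-30\right) = -4470$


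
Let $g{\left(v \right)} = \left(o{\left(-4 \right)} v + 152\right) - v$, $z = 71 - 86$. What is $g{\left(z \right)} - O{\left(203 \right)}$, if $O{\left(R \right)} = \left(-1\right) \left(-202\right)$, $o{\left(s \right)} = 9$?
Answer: $-170$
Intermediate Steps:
$z = -15$
$O{\left(R \right)} = 202$
$g{\left(v \right)} = 152 + 8 v$ ($g{\left(v \right)} = \left(9 v + 152\right) - v = \left(152 + 9 v\right) - v = 152 + 8 v$)
$g{\left(z \right)} - O{\left(203 \right)} = \left(152 + 8 \left(-15\right)\right) - 202 = \left(152 - 120\right) - 202 = 32 - 202 = -170$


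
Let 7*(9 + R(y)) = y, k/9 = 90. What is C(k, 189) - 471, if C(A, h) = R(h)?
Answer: -453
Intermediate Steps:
k = 810 (k = 9*90 = 810)
R(y) = -9 + y/7
C(A, h) = -9 + h/7
C(k, 189) - 471 = (-9 + (⅐)*189) - 471 = (-9 + 27) - 471 = 18 - 471 = -453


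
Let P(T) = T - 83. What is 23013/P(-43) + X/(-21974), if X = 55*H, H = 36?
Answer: -28107619/153818 ≈ -182.73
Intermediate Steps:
P(T) = -83 + T
X = 1980 (X = 55*36 = 1980)
23013/P(-43) + X/(-21974) = 23013/(-83 - 43) + 1980/(-21974) = 23013/(-126) + 1980*(-1/21974) = 23013*(-1/126) - 990/10987 = -2557/14 - 990/10987 = -28107619/153818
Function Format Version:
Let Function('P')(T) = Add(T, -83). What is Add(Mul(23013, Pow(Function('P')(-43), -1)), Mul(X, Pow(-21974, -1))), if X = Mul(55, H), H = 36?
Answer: Rational(-28107619, 153818) ≈ -182.73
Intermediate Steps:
Function('P')(T) = Add(-83, T)
X = 1980 (X = Mul(55, 36) = 1980)
Add(Mul(23013, Pow(Function('P')(-43), -1)), Mul(X, Pow(-21974, -1))) = Add(Mul(23013, Pow(Add(-83, -43), -1)), Mul(1980, Pow(-21974, -1))) = Add(Mul(23013, Pow(-126, -1)), Mul(1980, Rational(-1, 21974))) = Add(Mul(23013, Rational(-1, 126)), Rational(-990, 10987)) = Add(Rational(-2557, 14), Rational(-990, 10987)) = Rational(-28107619, 153818)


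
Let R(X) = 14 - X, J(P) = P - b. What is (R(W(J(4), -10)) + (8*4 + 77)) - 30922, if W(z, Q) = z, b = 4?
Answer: -30799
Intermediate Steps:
J(P) = -4 + P (J(P) = P - 1*4 = P - 4 = -4 + P)
(R(W(J(4), -10)) + (8*4 + 77)) - 30922 = ((14 - (-4 + 4)) + (8*4 + 77)) - 30922 = ((14 - 1*0) + (32 + 77)) - 30922 = ((14 + 0) + 109) - 30922 = (14 + 109) - 30922 = 123 - 30922 = -30799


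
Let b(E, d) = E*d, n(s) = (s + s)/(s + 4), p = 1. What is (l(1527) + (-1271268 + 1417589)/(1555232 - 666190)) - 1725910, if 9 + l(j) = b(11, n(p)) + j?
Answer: -1095037753113/635030 ≈ -1.7244e+6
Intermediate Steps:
n(s) = 2*s/(4 + s) (n(s) = (2*s)/(4 + s) = 2*s/(4 + s))
l(j) = -23/5 + j (l(j) = -9 + (11*(2*1/(4 + 1)) + j) = -9 + (11*(2*1/5) + j) = -9 + (11*(2*1*(⅕)) + j) = -9 + (11*(⅖) + j) = -9 + (22/5 + j) = -23/5 + j)
(l(1527) + (-1271268 + 1417589)/(1555232 - 666190)) - 1725910 = ((-23/5 + 1527) + (-1271268 + 1417589)/(1555232 - 666190)) - 1725910 = (7612/5 + 146321/889042) - 1725910 = (7612/5 + 146321*(1/889042)) - 1725910 = (7612/5 + 20903/127006) - 1725910 = 966874187/635030 - 1725910 = -1095037753113/635030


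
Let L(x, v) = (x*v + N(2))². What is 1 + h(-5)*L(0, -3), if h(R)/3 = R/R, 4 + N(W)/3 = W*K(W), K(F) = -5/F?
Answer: 2188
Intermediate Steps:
N(W) = -27 (N(W) = -12 + 3*(W*(-5/W)) = -12 + 3*(-5) = -12 - 15 = -27)
h(R) = 3 (h(R) = 3*(R/R) = 3*1 = 3)
L(x, v) = (-27 + v*x)² (L(x, v) = (x*v - 27)² = (v*x - 27)² = (-27 + v*x)²)
1 + h(-5)*L(0, -3) = 1 + 3*(-27 - 3*0)² = 1 + 3*(-27 + 0)² = 1 + 3*(-27)² = 1 + 3*729 = 1 + 2187 = 2188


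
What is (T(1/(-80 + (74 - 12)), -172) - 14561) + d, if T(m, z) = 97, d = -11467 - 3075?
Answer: -29006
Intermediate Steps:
d = -14542
(T(1/(-80 + (74 - 12)), -172) - 14561) + d = (97 - 14561) - 14542 = -14464 - 14542 = -29006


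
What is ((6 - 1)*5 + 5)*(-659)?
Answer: -19770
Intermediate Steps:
((6 - 1)*5 + 5)*(-659) = (5*5 + 5)*(-659) = (25 + 5)*(-659) = 30*(-659) = -19770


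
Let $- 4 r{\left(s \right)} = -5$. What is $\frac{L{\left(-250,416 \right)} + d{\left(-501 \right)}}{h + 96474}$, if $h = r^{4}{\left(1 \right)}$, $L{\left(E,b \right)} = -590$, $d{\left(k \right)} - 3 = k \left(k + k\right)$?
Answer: $\frac{128362240}{24697969} \approx 5.1973$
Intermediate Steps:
$d{\left(k \right)} = 3 + 2 k^{2}$ ($d{\left(k \right)} = 3 + k \left(k + k\right) = 3 + k 2 k = 3 + 2 k^{2}$)
$r{\left(s \right)} = \frac{5}{4}$ ($r{\left(s \right)} = \left(- \frac{1}{4}\right) \left(-5\right) = \frac{5}{4}$)
$h = \frac{625}{256}$ ($h = \left(\frac{5}{4}\right)^{4} = \frac{625}{256} \approx 2.4414$)
$\frac{L{\left(-250,416 \right)} + d{\left(-501 \right)}}{h + 96474} = \frac{-590 + \left(3 + 2 \left(-501\right)^{2}\right)}{\frac{625}{256} + 96474} = \frac{-590 + \left(3 + 2 \cdot 251001\right)}{\frac{24697969}{256}} = \left(-590 + \left(3 + 502002\right)\right) \frac{256}{24697969} = \left(-590 + 502005\right) \frac{256}{24697969} = 501415 \cdot \frac{256}{24697969} = \frac{128362240}{24697969}$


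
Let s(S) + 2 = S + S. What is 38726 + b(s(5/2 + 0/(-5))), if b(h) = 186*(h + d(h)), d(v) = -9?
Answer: 37610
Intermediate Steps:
s(S) = -2 + 2*S (s(S) = -2 + (S + S) = -2 + 2*S)
b(h) = -1674 + 186*h (b(h) = 186*(h - 9) = 186*(-9 + h) = -1674 + 186*h)
38726 + b(s(5/2 + 0/(-5))) = 38726 + (-1674 + 186*(-2 + 2*(5/2 + 0/(-5)))) = 38726 + (-1674 + 186*(-2 + 2*(5*(1/2) + 0*(-1/5)))) = 38726 + (-1674 + 186*(-2 + 2*(5/2 + 0))) = 38726 + (-1674 + 186*(-2 + 2*(5/2))) = 38726 + (-1674 + 186*(-2 + 5)) = 38726 + (-1674 + 186*3) = 38726 + (-1674 + 558) = 38726 - 1116 = 37610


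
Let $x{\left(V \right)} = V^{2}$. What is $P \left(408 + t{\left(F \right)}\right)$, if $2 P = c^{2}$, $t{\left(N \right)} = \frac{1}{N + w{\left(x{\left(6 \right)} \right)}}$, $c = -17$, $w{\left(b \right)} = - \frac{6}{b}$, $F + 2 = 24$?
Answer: $\frac{7724103}{131} \approx 58963.0$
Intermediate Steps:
$F = 22$ ($F = -2 + 24 = 22$)
$t{\left(N \right)} = \frac{1}{- \frac{1}{6} + N}$ ($t{\left(N \right)} = \frac{1}{N - \frac{6}{6^{2}}} = \frac{1}{N - \frac{6}{36}} = \frac{1}{N - \frac{1}{6}} = \frac{1}{- \frac{1}{6} + N}$)
$P = \frac{289}{2}$ ($P = \frac{\left(-17\right)^{2}}{2} = \frac{1}{2} \cdot 289 = \frac{289}{2} \approx 144.5$)
$P \left(408 + t{\left(F \right)}\right) = \frac{289 \left(408 + \frac{6}{-1 + 6 \cdot 22}\right)}{2} = \frac{289 \left(408 + \frac{6}{-1 + 132}\right)}{2} = \frac{289 \left(408 + \frac{6}{131}\right)}{2} = \frac{289}{2} \cdot \frac{53454}{131} = \frac{7724103}{131}$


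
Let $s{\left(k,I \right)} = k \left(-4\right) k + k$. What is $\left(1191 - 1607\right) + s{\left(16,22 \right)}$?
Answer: $-1424$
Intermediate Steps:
$s{\left(k,I \right)} = k - 4 k^{2}$ ($s{\left(k,I \right)} = - 4 k k + k = - 4 k^{2} + k = k - 4 k^{2}$)
$\left(1191 - 1607\right) + s{\left(16,22 \right)} = \left(1191 - 1607\right) + 16 \left(1 - 64\right) = -416 + 16 \left(1 - 64\right) = -416 + 16 \left(-63\right) = -416 - 1008 = -1424$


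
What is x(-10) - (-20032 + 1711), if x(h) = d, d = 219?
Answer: 18540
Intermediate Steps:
x(h) = 219
x(-10) - (-20032 + 1711) = 219 - (-20032 + 1711) = 219 - 1*(-18321) = 219 + 18321 = 18540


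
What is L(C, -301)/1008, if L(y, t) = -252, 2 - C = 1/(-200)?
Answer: -1/4 ≈ -0.25000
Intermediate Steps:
C = 401/200 (C = 2 - 1/(-200) = 2 - 1*(-1/200) = 2 + 1/200 = 401/200 ≈ 2.0050)
L(C, -301)/1008 = -252/1008 = -252*1/1008 = -1/4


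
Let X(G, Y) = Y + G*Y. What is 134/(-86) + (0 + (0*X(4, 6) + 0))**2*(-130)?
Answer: -67/43 ≈ -1.5581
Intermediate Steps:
134/(-86) + (0 + (0*X(4, 6) + 0))**2*(-130) = 134/(-86) + (0 + (0*(6*(1 + 4)) + 0))**2*(-130) = 134*(-1/86) + (0 + (0*(6*5) + 0))**2*(-130) = -67/43 + (0 + (0*30 + 0))**2*(-130) = -67/43 + (0 + (0 + 0))**2*(-130) = -67/43 + (0 + 0)**2*(-130) = -67/43 + 0**2*(-130) = -67/43 + 0*(-130) = -67/43 + 0 = -67/43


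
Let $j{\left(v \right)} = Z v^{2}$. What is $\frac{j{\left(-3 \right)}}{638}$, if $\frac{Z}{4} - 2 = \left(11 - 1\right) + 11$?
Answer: $\frac{414}{319} \approx 1.2978$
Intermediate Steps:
$Z = 92$ ($Z = 8 + 4 \left(\left(11 - 1\right) + 11\right) = 8 + 4 \left(10 + 11\right) = 8 + 4 \cdot 21 = 8 + 84 = 92$)
$j{\left(v \right)} = 92 v^{2}$
$\frac{j{\left(-3 \right)}}{638} = \frac{92 \left(-3\right)^{2}}{638} = 92 \cdot 9 \cdot \frac{1}{638} = 828 \cdot \frac{1}{638} = \frac{414}{319}$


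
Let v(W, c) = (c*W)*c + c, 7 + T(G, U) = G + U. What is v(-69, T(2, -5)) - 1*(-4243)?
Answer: -2667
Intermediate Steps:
T(G, U) = -7 + G + U (T(G, U) = -7 + (G + U) = -7 + G + U)
v(W, c) = c + W*c² (v(W, c) = (W*c)*c + c = W*c² + c = c + W*c²)
v(-69, T(2, -5)) - 1*(-4243) = (-7 + 2 - 5)*(1 - 69*(-7 + 2 - 5)) - 1*(-4243) = -10*(1 - 69*(-10)) + 4243 = -10*(1 + 690) + 4243 = -10*691 + 4243 = -6910 + 4243 = -2667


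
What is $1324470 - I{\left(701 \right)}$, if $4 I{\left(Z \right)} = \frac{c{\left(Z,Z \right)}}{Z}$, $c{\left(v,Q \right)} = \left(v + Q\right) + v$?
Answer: $\frac{5297877}{4} \approx 1.3245 \cdot 10^{6}$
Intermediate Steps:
$c{\left(v,Q \right)} = Q + 2 v$ ($c{\left(v,Q \right)} = \left(Q + v\right) + v = Q + 2 v$)
$I{\left(Z \right)} = \frac{3}{4}$ ($I{\left(Z \right)} = \frac{\left(Z + 2 Z\right) \frac{1}{Z}}{4} = \frac{3 Z \frac{1}{Z}}{4} = \frac{1}{4} \cdot 3 = \frac{3}{4}$)
$1324470 - I{\left(701 \right)} = 1324470 - \frac{3}{4} = \frac{5297877}{4}$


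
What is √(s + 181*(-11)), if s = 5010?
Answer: √3019 ≈ 54.945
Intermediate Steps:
√(s + 181*(-11)) = √(5010 + 181*(-11)) = √(5010 - 1991) = √3019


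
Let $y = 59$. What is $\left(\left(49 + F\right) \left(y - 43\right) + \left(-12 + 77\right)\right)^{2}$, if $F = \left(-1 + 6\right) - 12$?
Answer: $543169$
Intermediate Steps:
$F = -7$ ($F = 5 - 12 = -7$)
$\left(\left(49 + F\right) \left(y - 43\right) + \left(-12 + 77\right)\right)^{2} = \left(\left(49 - 7\right) \left(59 - 43\right) + \left(-12 + 77\right)\right)^{2} = \left(42 \cdot 16 + 65\right)^{2} = \left(672 + 65\right)^{2} = 737^{2} = 543169$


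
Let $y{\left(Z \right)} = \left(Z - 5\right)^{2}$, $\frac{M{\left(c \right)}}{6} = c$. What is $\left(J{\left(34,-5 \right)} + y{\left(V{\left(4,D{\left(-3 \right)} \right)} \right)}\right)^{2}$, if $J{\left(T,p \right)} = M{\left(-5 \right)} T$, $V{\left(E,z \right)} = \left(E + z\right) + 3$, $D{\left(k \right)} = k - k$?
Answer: $1032256$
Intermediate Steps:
$M{\left(c \right)} = 6 c$
$D{\left(k \right)} = 0$
$V{\left(E,z \right)} = 3 + E + z$
$J{\left(T,p \right)} = - 30 T$ ($J{\left(T,p \right)} = 6 \left(-5\right) T = - 30 T$)
$y{\left(Z \right)} = \left(-5 + Z\right)^{2}$
$\left(J{\left(34,-5 \right)} + y{\left(V{\left(4,D{\left(-3 \right)} \right)} \right)}\right)^{2} = \left(\left(-30\right) 34 + \left(-5 + \left(3 + 4 + 0\right)\right)^{2}\right)^{2} = \left(-1020 + \left(-5 + 7\right)^{2}\right)^{2} = \left(-1020 + 2^{2}\right)^{2} = \left(-1020 + 4\right)^{2} = \left(-1016\right)^{2} = 1032256$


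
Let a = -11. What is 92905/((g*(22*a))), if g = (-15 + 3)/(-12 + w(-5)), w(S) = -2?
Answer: -650335/1452 ≈ -447.89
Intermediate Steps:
g = 6/7 (g = (-15 + 3)/(-12 - 2) = -12/(-14) = -12*(-1/14) = 6/7 ≈ 0.85714)
92905/((g*(22*a))) = 92905/((6*(22*(-11))/7)) = 92905/(((6/7)*(-242))) = 92905/(-1452/7) = 92905*(-7/1452) = -650335/1452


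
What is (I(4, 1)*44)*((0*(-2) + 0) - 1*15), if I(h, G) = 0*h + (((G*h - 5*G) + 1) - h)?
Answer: 2640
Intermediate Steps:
I(h, G) = 1 - h - 5*G + G*h (I(h, G) = 0 + (((-5*G + G*h) + 1) - h) = 0 + ((1 - 5*G + G*h) - h) = 0 + (1 - h - 5*G + G*h) = 1 - h - 5*G + G*h)
(I(4, 1)*44)*((0*(-2) + 0) - 1*15) = ((1 - 1*4 - 5*1 + 1*4)*44)*((0*(-2) + 0) - 1*15) = ((1 - 4 - 5 + 4)*44)*((0 + 0) - 15) = (-4*44)*(0 - 15) = -176*(-15) = 2640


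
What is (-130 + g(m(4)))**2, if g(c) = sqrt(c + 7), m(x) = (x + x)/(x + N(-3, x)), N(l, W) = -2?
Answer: (130 - sqrt(11))**2 ≈ 16049.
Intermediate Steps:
m(x) = 2*x/(-2 + x) (m(x) = (x + x)/(x - 2) = (2*x)/(-2 + x) = 2*x/(-2 + x))
g(c) = sqrt(7 + c)
(-130 + g(m(4)))**2 = (-130 + sqrt(7 + 2*4/(-2 + 4)))**2 = (-130 + sqrt(7 + 2*4/2))**2 = (-130 + sqrt(7 + 2*4*(1/2)))**2 = (-130 + sqrt(7 + 4))**2 = (-130 + sqrt(11))**2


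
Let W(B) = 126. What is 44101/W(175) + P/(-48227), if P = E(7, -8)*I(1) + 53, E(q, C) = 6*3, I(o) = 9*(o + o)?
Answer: 73338325/209538 ≈ 350.00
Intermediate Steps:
I(o) = 18*o (I(o) = 9*(2*o) = 18*o)
E(q, C) = 18
P = 377 (P = 18*(18*1) + 53 = 18*18 + 53 = 324 + 53 = 377)
44101/W(175) + P/(-48227) = 44101/126 + 377/(-48227) = 44101*(1/126) + 377*(-1/48227) = 44101/126 - 13/1663 = 73338325/209538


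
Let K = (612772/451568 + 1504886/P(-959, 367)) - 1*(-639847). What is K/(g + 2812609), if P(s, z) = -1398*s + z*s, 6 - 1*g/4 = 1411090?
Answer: -71419783889549005/316076218817740836 ≈ -0.22596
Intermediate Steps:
g = -5644336 (g = 24 - 4*1411090 = 24 - 5644360 = -5644336)
P(s, z) = -1398*s + s*z
K = 71419783889549005/111619594268 (K = (612772/451568 + 1504886/((-959*(-1398 + 367)))) - 1*(-639847) = (612772*(1/451568) + 1504886/((-959*(-1031)))) + 639847 = (153193/112892 + 1504886/988729) + 639847 = 321355952009/111619594268 + 639847 = 71419783889549005/111619594268 ≈ 6.3985e+5)
K/(g + 2812609) = 71419783889549005/(111619594268*(-5644336 + 2812609)) = (71419783889549005/111619594268)/(-2831727) = (71419783889549005/111619594268)*(-1/2831727) = -71419783889549005/316076218817740836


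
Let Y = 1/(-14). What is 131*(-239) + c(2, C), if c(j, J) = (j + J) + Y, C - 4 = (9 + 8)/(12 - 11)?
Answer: -438005/14 ≈ -31286.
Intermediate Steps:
Y = -1/14 ≈ -0.071429
C = 21 (C = 4 + (9 + 8)/(12 - 11) = 4 + 17/1 = 4 + 17*1 = 4 + 17 = 21)
c(j, J) = -1/14 + J + j (c(j, J) = (j + J) - 1/14 = (J + j) - 1/14 = -1/14 + J + j)
131*(-239) + c(2, C) = 131*(-239) + (-1/14 + 21 + 2) = -31309 + 321/14 = -438005/14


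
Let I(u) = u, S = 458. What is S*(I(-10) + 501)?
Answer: 224878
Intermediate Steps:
S*(I(-10) + 501) = 458*(-10 + 501) = 458*491 = 224878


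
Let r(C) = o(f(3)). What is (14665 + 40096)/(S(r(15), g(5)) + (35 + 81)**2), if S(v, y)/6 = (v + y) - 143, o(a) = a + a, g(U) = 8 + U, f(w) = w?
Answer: 7823/1816 ≈ 4.3078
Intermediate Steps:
o(a) = 2*a
r(C) = 6 (r(C) = 2*3 = 6)
S(v, y) = -858 + 6*v + 6*y (S(v, y) = 6*((v + y) - 143) = 6*(-143 + v + y) = -858 + 6*v + 6*y)
(14665 + 40096)/(S(r(15), g(5)) + (35 + 81)**2) = (14665 + 40096)/((-858 + 6*6 + 6*(8 + 5)) + (35 + 81)**2) = 54761/((-858 + 36 + 6*13) + 116**2) = 54761/((-858 + 36 + 78) + 13456) = 54761/(-744 + 13456) = 54761/12712 = 54761*(1/12712) = 7823/1816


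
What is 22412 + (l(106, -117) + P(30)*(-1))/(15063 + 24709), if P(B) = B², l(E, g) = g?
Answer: 891369047/39772 ≈ 22412.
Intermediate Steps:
22412 + (l(106, -117) + P(30)*(-1))/(15063 + 24709) = 22412 + (-117 + 30²*(-1))/(15063 + 24709) = 22412 + (-117 + 900*(-1))/39772 = 22412 + (-117 - 900)*(1/39772) = 22412 - 1017*1/39772 = 22412 - 1017/39772 = 891369047/39772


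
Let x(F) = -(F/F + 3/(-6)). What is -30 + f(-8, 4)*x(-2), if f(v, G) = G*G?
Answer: -38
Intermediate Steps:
f(v, G) = G**2
x(F) = -1/2 (x(F) = -(1 + 3*(-1/6)) = -(1 - 1/2) = -1*1/2 = -1/2)
-30 + f(-8, 4)*x(-2) = -30 + 4**2*(-1/2) = -30 + 16*(-1/2) = -30 - 8 = -38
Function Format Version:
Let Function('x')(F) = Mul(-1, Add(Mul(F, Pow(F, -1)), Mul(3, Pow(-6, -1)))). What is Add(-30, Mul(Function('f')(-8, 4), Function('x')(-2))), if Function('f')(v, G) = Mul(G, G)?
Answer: -38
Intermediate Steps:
Function('f')(v, G) = Pow(G, 2)
Function('x')(F) = Rational(-1, 2) (Function('x')(F) = Mul(-1, Add(1, Mul(3, Rational(-1, 6)))) = Mul(-1, Add(1, Rational(-1, 2))) = Mul(-1, Rational(1, 2)) = Rational(-1, 2))
Add(-30, Mul(Function('f')(-8, 4), Function('x')(-2))) = Add(-30, Mul(Pow(4, 2), Rational(-1, 2))) = Add(-30, Mul(16, Rational(-1, 2))) = Add(-30, -8) = -38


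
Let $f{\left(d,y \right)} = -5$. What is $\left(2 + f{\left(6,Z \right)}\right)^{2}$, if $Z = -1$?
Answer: $9$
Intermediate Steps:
$\left(2 + f{\left(6,Z \right)}\right)^{2} = \left(2 - 5\right)^{2} = \left(-3\right)^{2} = 9$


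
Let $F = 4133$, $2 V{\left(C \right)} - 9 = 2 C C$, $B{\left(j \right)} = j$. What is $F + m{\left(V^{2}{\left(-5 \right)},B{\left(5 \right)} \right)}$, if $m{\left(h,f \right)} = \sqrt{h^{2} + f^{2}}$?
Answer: $4133 + \frac{\sqrt{12117761}}{4} \approx 5003.3$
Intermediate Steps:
$V{\left(C \right)} = \frac{9}{2} + C^{2}$ ($V{\left(C \right)} = \frac{9}{2} + \frac{2 C C}{2} = \frac{9}{2} + \frac{2 C^{2}}{2} = \frac{9}{2} + C^{2}$)
$m{\left(h,f \right)} = \sqrt{f^{2} + h^{2}}$
$F + m{\left(V^{2}{\left(-5 \right)},B{\left(5 \right)} \right)} = 4133 + \sqrt{5^{2} + \left(\left(\frac{9}{2} + \left(-5\right)^{2}\right)^{2}\right)^{2}} = 4133 + \sqrt{25 + \left(\left(\frac{9}{2} + 25\right)^{2}\right)^{2}} = 4133 + \sqrt{25 + \left(\left(\frac{59}{2}\right)^{2}\right)^{2}} = 4133 + \sqrt{25 + \left(\frac{3481}{4}\right)^{2}} = 4133 + \sqrt{25 + \frac{12117361}{16}} = 4133 + \sqrt{\frac{12117761}{16}} = 4133 + \frac{\sqrt{12117761}}{4}$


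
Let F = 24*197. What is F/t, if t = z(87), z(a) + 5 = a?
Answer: 2364/41 ≈ 57.659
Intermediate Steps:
z(a) = -5 + a
F = 4728
t = 82 (t = -5 + 87 = 82)
F/t = 4728/82 = 4728*(1/82) = 2364/41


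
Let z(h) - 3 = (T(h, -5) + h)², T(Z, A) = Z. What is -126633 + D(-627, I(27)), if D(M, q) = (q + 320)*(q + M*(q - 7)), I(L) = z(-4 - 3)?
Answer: -62502648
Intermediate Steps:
z(h) = 3 + 4*h² (z(h) = 3 + (h + h)² = 3 + (2*h)² = 3 + 4*h²)
I(L) = 199 (I(L) = 3 + 4*(-4 - 3)² = 3 + 4*(-7)² = 3 + 4*49 = 3 + 196 = 199)
D(M, q) = (320 + q)*(q + M*(-7 + q))
-126633 + D(-627, I(27)) = -126633 + (199² - 2240*(-627) + 320*199 - 627*199² + 313*(-627)*199) = -126633 + (39601 + 1404480 + 63680 - 627*39601 - 39053949) = -126633 + (39601 + 1404480 + 63680 - 24829827 - 39053949) = -126633 - 62376015 = -62502648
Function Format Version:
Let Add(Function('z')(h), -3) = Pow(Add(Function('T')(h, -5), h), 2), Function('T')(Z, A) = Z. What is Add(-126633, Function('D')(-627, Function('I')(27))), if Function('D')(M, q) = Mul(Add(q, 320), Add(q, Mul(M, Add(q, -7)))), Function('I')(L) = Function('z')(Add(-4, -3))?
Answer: -62502648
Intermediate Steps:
Function('z')(h) = Add(3, Mul(4, Pow(h, 2))) (Function('z')(h) = Add(3, Pow(Add(h, h), 2)) = Add(3, Pow(Mul(2, h), 2)) = Add(3, Mul(4, Pow(h, 2))))
Function('I')(L) = 199 (Function('I')(L) = Add(3, Mul(4, Pow(Add(-4, -3), 2))) = Add(3, Mul(4, Pow(-7, 2))) = Add(3, Mul(4, 49)) = Add(3, 196) = 199)
Function('D')(M, q) = Mul(Add(320, q), Add(q, Mul(M, Add(-7, q))))
Add(-126633, Function('D')(-627, Function('I')(27))) = Add(-126633, Add(Pow(199, 2), Mul(-2240, -627), Mul(320, 199), Mul(-627, Pow(199, 2)), Mul(313, -627, 199))) = Add(-126633, Add(39601, 1404480, 63680, Mul(-627, 39601), -39053949)) = Add(-126633, Add(39601, 1404480, 63680, -24829827, -39053949)) = Add(-126633, -62376015) = -62502648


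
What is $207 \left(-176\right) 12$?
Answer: $-437184$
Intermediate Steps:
$207 \left(-176\right) 12 = \left(-36432\right) 12 = -437184$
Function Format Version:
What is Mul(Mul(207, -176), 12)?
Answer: -437184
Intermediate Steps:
Mul(Mul(207, -176), 12) = Mul(-36432, 12) = -437184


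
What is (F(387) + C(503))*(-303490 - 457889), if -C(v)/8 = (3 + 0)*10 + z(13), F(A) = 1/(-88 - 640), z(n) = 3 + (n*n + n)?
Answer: 953369090019/728 ≈ 1.3096e+9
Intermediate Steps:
z(n) = 3 + n + n² (z(n) = 3 + (n² + n) = 3 + (n + n²) = 3 + n + n²)
F(A) = -1/728 (F(A) = 1/(-728) = -1/728)
C(v) = -1720 (C(v) = -8*((3 + 0)*10 + (3 + 13 + 13²)) = -8*(3*10 + (3 + 13 + 169)) = -8*(30 + 185) = -8*215 = -1720)
(F(387) + C(503))*(-303490 - 457889) = (-1/728 - 1720)*(-303490 - 457889) = -1252161/728*(-761379) = 953369090019/728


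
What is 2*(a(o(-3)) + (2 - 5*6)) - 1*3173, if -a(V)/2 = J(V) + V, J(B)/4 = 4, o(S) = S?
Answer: -3281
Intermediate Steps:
J(B) = 16 (J(B) = 4*4 = 16)
a(V) = -32 - 2*V (a(V) = -2*(16 + V) = -32 - 2*V)
2*(a(o(-3)) + (2 - 5*6)) - 1*3173 = 2*((-32 - 2*(-3)) + (2 - 5*6)) - 1*3173 = 2*((-32 + 6) + (2 - 30)) - 3173 = 2*(-26 - 28) - 3173 = 2*(-54) - 3173 = -108 - 3173 = -3281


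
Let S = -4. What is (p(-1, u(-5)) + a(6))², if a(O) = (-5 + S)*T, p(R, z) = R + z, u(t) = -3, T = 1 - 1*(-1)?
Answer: 484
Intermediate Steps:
T = 2 (T = 1 + 1 = 2)
a(O) = -18 (a(O) = (-5 - 4)*2 = -9*2 = -18)
(p(-1, u(-5)) + a(6))² = ((-1 - 3) - 18)² = (-4 - 18)² = (-22)² = 484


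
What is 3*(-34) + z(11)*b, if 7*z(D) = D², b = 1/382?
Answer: -272627/2674 ≈ -101.95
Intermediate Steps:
b = 1/382 ≈ 0.0026178
z(D) = D²/7
3*(-34) + z(11)*b = 3*(-34) + ((⅐)*11²)*(1/382) = -102 + ((⅐)*121)*(1/382) = -102 + (121/7)*(1/382) = -102 + 121/2674 = -272627/2674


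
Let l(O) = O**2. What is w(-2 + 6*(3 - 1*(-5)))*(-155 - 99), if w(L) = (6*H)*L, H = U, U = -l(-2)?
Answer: 280416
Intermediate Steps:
U = -4 (U = -1*(-2)**2 = -1*4 = -4)
H = -4
w(L) = -24*L (w(L) = (6*(-4))*L = -24*L)
w(-2 + 6*(3 - 1*(-5)))*(-155 - 99) = (-24*(-2 + 6*(3 - 1*(-5))))*(-155 - 99) = -24*(-2 + 6*(3 + 5))*(-254) = -24*(-2 + 6*8)*(-254) = -24*(-2 + 48)*(-254) = -24*46*(-254) = -1104*(-254) = 280416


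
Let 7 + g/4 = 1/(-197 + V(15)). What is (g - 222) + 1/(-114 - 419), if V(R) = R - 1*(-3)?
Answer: -23854061/95407 ≈ -250.02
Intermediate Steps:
V(R) = 3 + R (V(R) = R + 3 = 3 + R)
g = -5016/179 (g = -28 + 4/(-197 + (3 + 15)) = -28 + 4/(-197 + 18) = -28 + 4/(-179) = -28 + 4*(-1/179) = -28 - 4/179 = -5016/179 ≈ -28.022)
(g - 222) + 1/(-114 - 419) = (-5016/179 - 222) + 1/(-114 - 419) = -44754/179 + 1/(-533) = -44754/179 - 1/533 = -23854061/95407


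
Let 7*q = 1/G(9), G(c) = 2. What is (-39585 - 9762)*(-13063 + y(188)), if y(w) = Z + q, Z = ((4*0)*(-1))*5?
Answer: 9024628707/14 ≈ 6.4462e+8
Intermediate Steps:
Z = 0 (Z = (0*(-1))*5 = 0*5 = 0)
q = 1/14 (q = (⅐)/2 = (⅐)*(½) = 1/14 ≈ 0.071429)
y(w) = 1/14 (y(w) = 0 + 1/14 = 1/14)
(-39585 - 9762)*(-13063 + y(188)) = (-39585 - 9762)*(-13063 + 1/14) = -49347*(-182881/14) = 9024628707/14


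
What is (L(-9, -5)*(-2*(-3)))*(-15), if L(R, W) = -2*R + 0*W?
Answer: -1620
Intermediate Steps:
L(R, W) = -2*R (L(R, W) = -2*R + 0 = -2*R)
(L(-9, -5)*(-2*(-3)))*(-15) = ((-2*(-9))*(-2*(-3)))*(-15) = (18*6)*(-15) = 108*(-15) = -1620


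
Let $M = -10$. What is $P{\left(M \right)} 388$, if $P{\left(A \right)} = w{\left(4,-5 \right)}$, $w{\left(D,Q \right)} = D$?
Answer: $1552$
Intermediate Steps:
$P{\left(A \right)} = 4$
$P{\left(M \right)} 388 = 4 \cdot 388 = 1552$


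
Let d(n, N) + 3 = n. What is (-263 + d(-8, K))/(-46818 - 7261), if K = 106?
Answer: 274/54079 ≈ 0.0050667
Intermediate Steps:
d(n, N) = -3 + n
(-263 + d(-8, K))/(-46818 - 7261) = (-263 + (-3 - 8))/(-46818 - 7261) = (-263 - 11)/(-54079) = -274*(-1/54079) = 274/54079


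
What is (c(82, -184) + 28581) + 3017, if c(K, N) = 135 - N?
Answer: 31917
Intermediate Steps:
(c(82, -184) + 28581) + 3017 = ((135 - 1*(-184)) + 28581) + 3017 = ((135 + 184) + 28581) + 3017 = (319 + 28581) + 3017 = 28900 + 3017 = 31917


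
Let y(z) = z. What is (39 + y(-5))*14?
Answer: 476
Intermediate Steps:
(39 + y(-5))*14 = (39 - 5)*14 = 34*14 = 476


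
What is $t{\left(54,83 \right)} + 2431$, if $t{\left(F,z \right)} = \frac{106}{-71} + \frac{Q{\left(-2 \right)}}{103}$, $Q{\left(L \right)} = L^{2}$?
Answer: $\frac{17767269}{7313} \approx 2429.5$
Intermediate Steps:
$t{\left(F,z \right)} = - \frac{10634}{7313}$ ($t{\left(F,z \right)} = \frac{106}{-71} + \frac{\left(-2\right)^{2}}{103} = 106 \left(- \frac{1}{71}\right) + 4 \cdot \frac{1}{103} = - \frac{106}{71} + \frac{4}{103} = - \frac{10634}{7313}$)
$t{\left(54,83 \right)} + 2431 = - \frac{10634}{7313} + 2431 = \frac{17767269}{7313}$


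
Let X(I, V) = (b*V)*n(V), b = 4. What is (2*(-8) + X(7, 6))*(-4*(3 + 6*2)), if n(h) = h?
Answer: -7680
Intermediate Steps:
X(I, V) = 4*V² (X(I, V) = (4*V)*V = 4*V²)
(2*(-8) + X(7, 6))*(-4*(3 + 6*2)) = (2*(-8) + 4*6²)*(-4*(3 + 6*2)) = (-16 + 4*36)*(-4*(3 + 12)) = (-16 + 144)*(-4*15) = 128*(-60) = -7680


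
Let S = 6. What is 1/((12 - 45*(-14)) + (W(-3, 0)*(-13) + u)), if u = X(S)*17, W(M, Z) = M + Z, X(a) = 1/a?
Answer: 6/4103 ≈ 0.0014623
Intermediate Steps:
u = 17/6 ≈ 2.8333
1/((12 - 45*(-14)) + (W(-3, 0)*(-13) + u)) = 1/((12 - 45*(-14)) + ((-3 + 0)*(-13) + 17/6)) = 1/((12 + 630) + (-3*(-13) + 17/6)) = 1/(642 + (39 + 17/6)) = 1/(642 + 251/6) = 1/(4103/6) = 6/4103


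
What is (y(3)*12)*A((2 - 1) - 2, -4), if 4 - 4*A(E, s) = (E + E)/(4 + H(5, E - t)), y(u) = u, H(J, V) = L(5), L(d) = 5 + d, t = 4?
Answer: 261/7 ≈ 37.286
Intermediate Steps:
H(J, V) = 10 (H(J, V) = 5 + 5 = 10)
A(E, s) = 1 - E/28 (A(E, s) = 1 - (E + E)/(4*(4 + 10)) = 1 - 2*E/(4*14) = 1 - E/28)
(y(3)*12)*A((2 - 1) - 2, -4) = (3*12)*(1 - ((2 - 1) - 2)/28) = 36*(1 - (1 - 2)/28) = 36*(1 - 1/28*(-1)) = 36*(1 + 1/28) = 36*(29/28) = 261/7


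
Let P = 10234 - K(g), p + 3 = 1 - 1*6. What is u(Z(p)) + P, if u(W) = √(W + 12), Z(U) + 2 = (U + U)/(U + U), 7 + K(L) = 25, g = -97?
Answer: 10216 + √11 ≈ 10219.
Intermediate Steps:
p = -8 (p = -3 + (1 - 1*6) = -3 + (1 - 6) = -3 - 5 = -8)
K(L) = 18 (K(L) = -7 + 25 = 18)
Z(U) = -1 (Z(U) = -2 + (U + U)/(U + U) = -2 + (2*U)/((2*U)) = -2 + (2*U)*(1/(2*U)) = -2 + 1 = -1)
u(W) = √(12 + W)
P = 10216 (P = 10234 - 1*18 = 10234 - 18 = 10216)
u(Z(p)) + P = √(12 - 1) + 10216 = √11 + 10216 = 10216 + √11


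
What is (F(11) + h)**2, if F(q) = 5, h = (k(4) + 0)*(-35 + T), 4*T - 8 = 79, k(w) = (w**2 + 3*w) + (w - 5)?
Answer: 1990921/16 ≈ 1.2443e+5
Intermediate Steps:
k(w) = -5 + w**2 + 4*w (k(w) = (w**2 + 3*w) + (-5 + w) = -5 + w**2 + 4*w)
T = 87/4 (T = 2 + (1/4)*79 = 2 + 79/4 = 87/4 ≈ 21.750)
h = -1431/4 (h = ((-5 + 4**2 + 4*4) + 0)*(-35 + 87/4) = ((-5 + 16 + 16) + 0)*(-53/4) = (27 + 0)*(-53/4) = 27*(-53/4) = -1431/4 ≈ -357.75)
(F(11) + h)**2 = (5 - 1431/4)**2 = (-1411/4)**2 = 1990921/16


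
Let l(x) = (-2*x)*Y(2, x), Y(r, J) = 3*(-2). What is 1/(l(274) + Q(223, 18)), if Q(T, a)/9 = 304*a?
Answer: 1/52536 ≈ 1.9035e-5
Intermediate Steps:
Y(r, J) = -6
Q(T, a) = 2736*a (Q(T, a) = 9*(304*a) = 2736*a)
l(x) = 12*x (l(x) = -2*x*(-6) = 12*x)
1/(l(274) + Q(223, 18)) = 1/(12*274 + 2736*18) = 1/(3288 + 49248) = 1/52536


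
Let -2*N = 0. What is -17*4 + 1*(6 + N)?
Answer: -62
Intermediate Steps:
N = 0 (N = -½*0 = 0)
-17*4 + 1*(6 + N) = -17*4 + 1*(6 + 0) = -68 + 1*6 = -68 + 6 = -62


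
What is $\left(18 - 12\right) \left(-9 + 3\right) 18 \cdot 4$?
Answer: $-2592$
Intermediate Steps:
$\left(18 - 12\right) \left(-9 + 3\right) 18 \cdot 4 = 6 \left(-6\right) 18 \cdot 4 = \left(-36\right) 18 \cdot 4 = \left(-648\right) 4 = -2592$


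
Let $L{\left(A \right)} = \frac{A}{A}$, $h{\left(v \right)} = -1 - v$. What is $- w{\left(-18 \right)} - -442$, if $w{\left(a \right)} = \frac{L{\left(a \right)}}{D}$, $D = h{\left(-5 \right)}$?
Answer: $\frac{1767}{4} \approx 441.75$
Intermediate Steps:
$L{\left(A \right)} = 1$
$D = 4$ ($D = -1 - -5 = -1 + 5 = 4$)
$w{\left(a \right)} = \frac{1}{4}$ ($w{\left(a \right)} = 1 \cdot \frac{1}{4} = \frac{1}{4}$)
$- w{\left(-18 \right)} - -442 = \left(-1\right) \frac{1}{4} - -442 = - \frac{1}{4} + 442 = \frac{1767}{4}$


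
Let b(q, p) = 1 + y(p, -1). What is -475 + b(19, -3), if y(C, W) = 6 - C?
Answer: -465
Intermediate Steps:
b(q, p) = 7 - p (b(q, p) = 1 + (6 - p) = 7 - p)
-475 + b(19, -3) = -475 + (7 - 1*(-3)) = -475 + (7 + 3) = -475 + 10 = -465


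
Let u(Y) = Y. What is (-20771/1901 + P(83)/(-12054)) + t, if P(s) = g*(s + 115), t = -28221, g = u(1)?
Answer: -107820866761/3819109 ≈ -28232.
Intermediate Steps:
g = 1
P(s) = 115 + s (P(s) = 1*(s + 115) = 1*(115 + s) = 115 + s)
(-20771/1901 + P(83)/(-12054)) + t = (-20771/1901 + (115 + 83)/(-12054)) - 28221 = (-20771*1/1901 + 198*(-1/12054)) - 28221 = (-20771/1901 - 33/2009) - 28221 = -41791672/3819109 - 28221 = -107820866761/3819109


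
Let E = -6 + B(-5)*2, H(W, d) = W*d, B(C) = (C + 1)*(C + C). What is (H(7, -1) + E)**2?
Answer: 4489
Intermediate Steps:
B(C) = 2*C*(1 + C) (B(C) = (1 + C)*(2*C) = 2*C*(1 + C))
E = 74 (E = -6 + (2*(-5)*(1 - 5))*2 = -6 + (2*(-5)*(-4))*2 = -6 + 40*2 = -6 + 80 = 74)
(H(7, -1) + E)**2 = (7*(-1) + 74)**2 = (-7 + 74)**2 = 67**2 = 4489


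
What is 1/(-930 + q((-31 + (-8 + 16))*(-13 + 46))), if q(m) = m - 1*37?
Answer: -1/1726 ≈ -0.00057937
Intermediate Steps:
q(m) = -37 + m (q(m) = m - 37 = -37 + m)
1/(-930 + q((-31 + (-8 + 16))*(-13 + 46))) = 1/(-930 + (-37 + (-31 + (-8 + 16))*(-13 + 46))) = 1/(-930 + (-37 + (-31 + 8)*33)) = 1/(-930 + (-37 - 23*33)) = 1/(-930 + (-37 - 759)) = 1/(-930 - 796) = 1/(-1726) = -1/1726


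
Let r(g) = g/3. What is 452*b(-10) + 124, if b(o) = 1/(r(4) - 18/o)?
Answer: 12608/47 ≈ 268.26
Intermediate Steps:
r(g) = g/3 (r(g) = g*(1/3) = g/3)
b(o) = 1/(4/3 - 18/o) (b(o) = 1/((1/3)*4 - 18/o) = 1/(4/3 - 18/o))
452*b(-10) + 124 = 452*((3/2)*(-10)/(-27 + 2*(-10))) + 124 = 452*((3/2)*(-10)/(-27 - 20)) + 124 = 452*((3/2)*(-10)/(-47)) + 124 = 452*((3/2)*(-10)*(-1/47)) + 124 = 452*(15/47) + 124 = 6780/47 + 124 = 12608/47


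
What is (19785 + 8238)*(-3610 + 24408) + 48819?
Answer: 582871173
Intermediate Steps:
(19785 + 8238)*(-3610 + 24408) + 48819 = 28023*20798 + 48819 = 582822354 + 48819 = 582871173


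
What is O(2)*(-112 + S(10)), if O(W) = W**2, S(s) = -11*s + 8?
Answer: -856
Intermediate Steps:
S(s) = 8 - 11*s
O(2)*(-112 + S(10)) = 2**2*(-112 + (8 - 11*10)) = 4*(-112 + (8 - 110)) = 4*(-112 - 102) = 4*(-214) = -856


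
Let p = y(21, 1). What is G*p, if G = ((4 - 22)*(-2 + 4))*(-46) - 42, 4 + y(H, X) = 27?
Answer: 37122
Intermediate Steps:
y(H, X) = 23 (y(H, X) = -4 + 27 = 23)
G = 1614 (G = -18*2*(-46) - 42 = -36*(-46) - 42 = 1656 - 42 = 1614)
p = 23
G*p = 1614*23 = 37122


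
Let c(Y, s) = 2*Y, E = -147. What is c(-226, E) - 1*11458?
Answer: -11910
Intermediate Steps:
c(-226, E) - 1*11458 = 2*(-226) - 1*11458 = -452 - 11458 = -11910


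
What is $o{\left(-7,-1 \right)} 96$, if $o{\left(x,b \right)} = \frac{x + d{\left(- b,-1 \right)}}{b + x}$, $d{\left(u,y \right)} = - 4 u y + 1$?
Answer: $24$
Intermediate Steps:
$d{\left(u,y \right)} = 1 - 4 u y$ ($d{\left(u,y \right)} = - 4 u y + 1 = 1 - 4 u y$)
$o{\left(x,b \right)} = \frac{1 + x - 4 b}{b + x}$ ($o{\left(x,b \right)} = \frac{x - \left(-1 + 4 \left(- b\right) \left(-1\right)\right)}{b + x} = \frac{x - \left(-1 + 4 b\right)}{b + x} = \frac{1 + x - 4 b}{b + x}$)
$o{\left(-7,-1 \right)} 96 = \frac{1 - 7 - -4}{-1 - 7} \cdot 96 = \frac{1 - 7 + 4}{-8} \cdot 96 = \left(- \frac{1}{8}\right) \left(-2\right) 96 = \frac{1}{4} \cdot 96 = 24$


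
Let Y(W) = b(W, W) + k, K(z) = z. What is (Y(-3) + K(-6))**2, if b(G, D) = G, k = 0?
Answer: 81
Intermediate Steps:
Y(W) = W (Y(W) = W + 0 = W)
(Y(-3) + K(-6))**2 = (-3 - 6)**2 = (-9)**2 = 81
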